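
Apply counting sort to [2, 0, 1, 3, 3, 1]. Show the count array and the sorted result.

Count array: [1, 2, 1, 2]
(count[i] = number of elements equal to i)
Cumulative count: [1, 3, 4, 6]
Sorted: [0, 1, 1, 2, 3, 3]


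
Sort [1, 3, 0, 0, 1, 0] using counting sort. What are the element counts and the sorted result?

Count array: [3, 2, 0, 1]
(count[i] = number of elements equal to i)
Cumulative count: [3, 5, 5, 6]
Sorted: [0, 0, 0, 1, 1, 3]


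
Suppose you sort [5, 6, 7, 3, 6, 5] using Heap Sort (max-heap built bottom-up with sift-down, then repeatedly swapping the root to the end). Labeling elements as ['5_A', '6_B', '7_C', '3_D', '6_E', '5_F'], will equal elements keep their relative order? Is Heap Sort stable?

Trace Heap Sort on the labeled array (the key is the number; the letter only tracks identity):
  Build max-heap: [7_C, 6_B, 5_A, 3_D, 6_E, 5_F]
  Swap root 7_C to index 5, re-heapify first 5 -> [6_B, 6_E, 5_A, 3_D, 5_F, 7_C]
  Swap root 6_B to index 4, re-heapify first 4 -> [6_E, 5_F, 5_A, 3_D, 6_B, 7_C]
  Swap root 6_E to index 3, re-heapify first 3 -> [5_F, 3_D, 5_A, 6_E, 6_B, 7_C]
  Swap root 5_F to index 2, re-heapify first 2 -> [5_A, 3_D, 5_F, 6_E, 6_B, 7_C]
  Swap root 5_A to index 1, re-heapify first 1 -> [3_D, 5_A, 5_F, 6_E, 6_B, 7_C]
Final order: [3_D, 5_A, 5_F, 6_E, 6_B, 7_C]
Equal keys:
  value 5: originally 5_A, 5_F; after sorting 5_A, 5_F -> order preserved
  value 6: originally 6_B, 6_E; after sorting 6_E, 6_B -> order changed
Equal keys were reordered, so Heap Sort is not stable: heap construction and root-to-end swaps move elements without regard to the original order of equal keys. (One such input is enough; an unstable sort may happen to preserve order on other inputs, but it gives no guarantee.)
Answer: Not stable


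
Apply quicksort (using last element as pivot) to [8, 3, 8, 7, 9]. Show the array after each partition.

Partition 1: pivot=9 at index 4 -> [8, 3, 8, 7, 9]
Partition 2: pivot=7 at index 1 -> [3, 7, 8, 8, 9]
Partition 3: pivot=8 at index 3 -> [3, 7, 8, 8, 9]


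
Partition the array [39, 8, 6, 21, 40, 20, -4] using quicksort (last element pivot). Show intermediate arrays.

Partition 1: pivot=-4 at index 0 -> [-4, 8, 6, 21, 40, 20, 39]
Partition 2: pivot=39 at index 5 -> [-4, 8, 6, 21, 20, 39, 40]
Partition 3: pivot=20 at index 3 -> [-4, 8, 6, 20, 21, 39, 40]
Partition 4: pivot=6 at index 1 -> [-4, 6, 8, 20, 21, 39, 40]


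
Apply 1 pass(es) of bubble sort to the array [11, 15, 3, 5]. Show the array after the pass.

After pass 1: [11, 3, 5, 15] (2 swaps)
Total swaps: 2


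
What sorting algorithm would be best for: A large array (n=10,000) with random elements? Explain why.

Best choice: Quicksort or Mergesort
Reason: Both have O(n log n) average case; quicksort has lower constant factors


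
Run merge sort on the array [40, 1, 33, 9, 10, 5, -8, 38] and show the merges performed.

Divide and conquer:
  Merge [40] + [1] -> [1, 40]
  Merge [33] + [9] -> [9, 33]
  Merge [1, 40] + [9, 33] -> [1, 9, 33, 40]
  Merge [10] + [5] -> [5, 10]
  Merge [-8] + [38] -> [-8, 38]
  Merge [5, 10] + [-8, 38] -> [-8, 5, 10, 38]
  Merge [1, 9, 33, 40] + [-8, 5, 10, 38] -> [-8, 1, 5, 9, 10, 33, 38, 40]


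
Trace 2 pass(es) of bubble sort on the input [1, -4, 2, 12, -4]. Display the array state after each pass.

After pass 1: [-4, 1, 2, -4, 12] (2 swaps)
After pass 2: [-4, 1, -4, 2, 12] (1 swaps)
Total swaps: 3


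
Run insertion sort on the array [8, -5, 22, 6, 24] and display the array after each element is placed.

First element 8 is already 'sorted'
Insert -5: shifted 1 elements -> [-5, 8, 22, 6, 24]
Insert 22: shifted 0 elements -> [-5, 8, 22, 6, 24]
Insert 6: shifted 2 elements -> [-5, 6, 8, 22, 24]
Insert 24: shifted 0 elements -> [-5, 6, 8, 22, 24]


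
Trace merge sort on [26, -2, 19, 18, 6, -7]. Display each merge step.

Divide and conquer:
  Merge [-2] + [19] -> [-2, 19]
  Merge [26] + [-2, 19] -> [-2, 19, 26]
  Merge [6] + [-7] -> [-7, 6]
  Merge [18] + [-7, 6] -> [-7, 6, 18]
  Merge [-2, 19, 26] + [-7, 6, 18] -> [-7, -2, 6, 18, 19, 26]


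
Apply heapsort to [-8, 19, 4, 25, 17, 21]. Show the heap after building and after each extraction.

Build heap: [25, 19, 21, -8, 17, 4]
Extract 25: [21, 19, 4, -8, 17, 25]
Extract 21: [19, 17, 4, -8, 21, 25]
Extract 19: [17, -8, 4, 19, 21, 25]
Extract 17: [4, -8, 17, 19, 21, 25]
Extract 4: [-8, 4, 17, 19, 21, 25]


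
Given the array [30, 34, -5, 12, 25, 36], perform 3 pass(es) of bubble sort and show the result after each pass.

After pass 1: [30, -5, 12, 25, 34, 36] (3 swaps)
After pass 2: [-5, 12, 25, 30, 34, 36] (3 swaps)
After pass 3: [-5, 12, 25, 30, 34, 36] (0 swaps)
Total swaps: 6


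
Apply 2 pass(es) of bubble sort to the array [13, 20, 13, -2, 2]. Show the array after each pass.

After pass 1: [13, 13, -2, 2, 20] (3 swaps)
After pass 2: [13, -2, 2, 13, 20] (2 swaps)
Total swaps: 5


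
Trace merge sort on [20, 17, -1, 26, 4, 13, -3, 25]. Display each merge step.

Divide and conquer:
  Merge [20] + [17] -> [17, 20]
  Merge [-1] + [26] -> [-1, 26]
  Merge [17, 20] + [-1, 26] -> [-1, 17, 20, 26]
  Merge [4] + [13] -> [4, 13]
  Merge [-3] + [25] -> [-3, 25]
  Merge [4, 13] + [-3, 25] -> [-3, 4, 13, 25]
  Merge [-1, 17, 20, 26] + [-3, 4, 13, 25] -> [-3, -1, 4, 13, 17, 20, 25, 26]


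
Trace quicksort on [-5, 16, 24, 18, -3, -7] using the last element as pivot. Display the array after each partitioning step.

Partition 1: pivot=-7 at index 0 -> [-7, 16, 24, 18, -3, -5]
Partition 2: pivot=-5 at index 1 -> [-7, -5, 24, 18, -3, 16]
Partition 3: pivot=16 at index 3 -> [-7, -5, -3, 16, 24, 18]
Partition 4: pivot=18 at index 4 -> [-7, -5, -3, 16, 18, 24]


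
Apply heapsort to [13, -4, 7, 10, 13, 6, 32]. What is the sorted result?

Build heap: [32, 13, 13, 10, -4, 6, 7]
Extract 32: [13, 10, 13, 7, -4, 6, 32]
Extract 13: [13, 10, 6, 7, -4, 13, 32]
Extract 13: [10, 7, 6, -4, 13, 13, 32]
Extract 10: [7, -4, 6, 10, 13, 13, 32]
Extract 7: [6, -4, 7, 10, 13, 13, 32]
Extract 6: [-4, 6, 7, 10, 13, 13, 32]


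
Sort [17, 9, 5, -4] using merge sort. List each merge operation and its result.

Divide and conquer:
  Merge [17] + [9] -> [9, 17]
  Merge [5] + [-4] -> [-4, 5]
  Merge [9, 17] + [-4, 5] -> [-4, 5, 9, 17]


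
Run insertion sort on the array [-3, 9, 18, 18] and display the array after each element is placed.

First element -3 is already 'sorted'
Insert 9: shifted 0 elements -> [-3, 9, 18, 18]
Insert 18: shifted 0 elements -> [-3, 9, 18, 18]
Insert 18: shifted 0 elements -> [-3, 9, 18, 18]


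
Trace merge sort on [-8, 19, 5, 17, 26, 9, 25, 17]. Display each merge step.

Divide and conquer:
  Merge [-8] + [19] -> [-8, 19]
  Merge [5] + [17] -> [5, 17]
  Merge [-8, 19] + [5, 17] -> [-8, 5, 17, 19]
  Merge [26] + [9] -> [9, 26]
  Merge [25] + [17] -> [17, 25]
  Merge [9, 26] + [17, 25] -> [9, 17, 25, 26]
  Merge [-8, 5, 17, 19] + [9, 17, 25, 26] -> [-8, 5, 9, 17, 17, 19, 25, 26]


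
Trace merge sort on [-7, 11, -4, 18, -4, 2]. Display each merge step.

Divide and conquer:
  Merge [11] + [-4] -> [-4, 11]
  Merge [-7] + [-4, 11] -> [-7, -4, 11]
  Merge [-4] + [2] -> [-4, 2]
  Merge [18] + [-4, 2] -> [-4, 2, 18]
  Merge [-7, -4, 11] + [-4, 2, 18] -> [-7, -4, -4, 2, 11, 18]


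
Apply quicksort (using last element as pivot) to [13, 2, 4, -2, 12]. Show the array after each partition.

Partition 1: pivot=12 at index 3 -> [2, 4, -2, 12, 13]
Partition 2: pivot=-2 at index 0 -> [-2, 4, 2, 12, 13]
Partition 3: pivot=2 at index 1 -> [-2, 2, 4, 12, 13]


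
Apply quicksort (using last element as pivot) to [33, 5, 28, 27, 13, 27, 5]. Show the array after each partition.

Partition 1: pivot=5 at index 1 -> [5, 5, 28, 27, 13, 27, 33]
Partition 2: pivot=33 at index 6 -> [5, 5, 28, 27, 13, 27, 33]
Partition 3: pivot=27 at index 4 -> [5, 5, 27, 13, 27, 28, 33]
Partition 4: pivot=13 at index 2 -> [5, 5, 13, 27, 27, 28, 33]


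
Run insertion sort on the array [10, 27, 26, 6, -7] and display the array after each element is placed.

First element 10 is already 'sorted'
Insert 27: shifted 0 elements -> [10, 27, 26, 6, -7]
Insert 26: shifted 1 elements -> [10, 26, 27, 6, -7]
Insert 6: shifted 3 elements -> [6, 10, 26, 27, -7]
Insert -7: shifted 4 elements -> [-7, 6, 10, 26, 27]


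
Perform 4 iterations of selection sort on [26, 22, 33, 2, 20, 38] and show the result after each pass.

Pass 1: Select minimum 2 at index 3, swap -> [2, 22, 33, 26, 20, 38]
Pass 2: Select minimum 20 at index 4, swap -> [2, 20, 33, 26, 22, 38]
Pass 3: Select minimum 22 at index 4, swap -> [2, 20, 22, 26, 33, 38]
Pass 4: Select minimum 26 at index 3, swap -> [2, 20, 22, 26, 33, 38]


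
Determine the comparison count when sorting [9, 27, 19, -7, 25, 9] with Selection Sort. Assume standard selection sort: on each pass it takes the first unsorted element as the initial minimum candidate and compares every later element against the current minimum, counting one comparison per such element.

Pass 1: scan indices 1..5 for the minimum = 5 comparison(s); min is -7, place at index 0 -> [-7, 27, 19, 9, 25, 9]
Pass 2: scan indices 2..5 for the minimum = 4 comparison(s); min is 9, place at index 1 -> [-7, 9, 19, 27, 25, 9]
Pass 3: scan indices 3..5 for the minimum = 3 comparison(s); min is 9, place at index 2 -> [-7, 9, 9, 27, 25, 19]
Pass 4: scan indices 4..5 for the minimum = 2 comparison(s); min is 19, place at index 3 -> [-7, 9, 9, 19, 25, 27]
Pass 5: scan indices 5..5 for the minimum = 1 comparison(s); min is 25, place at index 4 -> [-7, 9, 9, 19, 25, 27]
Selection sort always scans the whole unsorted suffix, so the count is (n-1) + (n-2) + ... + 1 = n(n-1)/2 = 6*5/2 = 15 regardless of the input order.
Total comparisons: 5 + 4 + 3 + 2 + 1 = 15


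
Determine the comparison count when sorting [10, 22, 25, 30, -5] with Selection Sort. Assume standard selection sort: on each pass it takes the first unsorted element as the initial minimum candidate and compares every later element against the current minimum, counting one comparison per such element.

Pass 1: scan indices 1..4 for the minimum = 4 comparison(s); min is -5, place at index 0 -> [-5, 22, 25, 30, 10]
Pass 2: scan indices 2..4 for the minimum = 3 comparison(s); min is 10, place at index 1 -> [-5, 10, 25, 30, 22]
Pass 3: scan indices 3..4 for the minimum = 2 comparison(s); min is 22, place at index 2 -> [-5, 10, 22, 30, 25]
Pass 4: scan indices 4..4 for the minimum = 1 comparison(s); min is 25, place at index 3 -> [-5, 10, 22, 25, 30]
Selection sort always scans the whole unsorted suffix, so the count is (n-1) + (n-2) + ... + 1 = n(n-1)/2 = 5*4/2 = 10 regardless of the input order.
Total comparisons: 4 + 3 + 2 + 1 = 10


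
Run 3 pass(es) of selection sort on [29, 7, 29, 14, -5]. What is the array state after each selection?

Pass 1: Select minimum -5 at index 4, swap -> [-5, 7, 29, 14, 29]
Pass 2: Select minimum 7 at index 1, swap -> [-5, 7, 29, 14, 29]
Pass 3: Select minimum 14 at index 3, swap -> [-5, 7, 14, 29, 29]


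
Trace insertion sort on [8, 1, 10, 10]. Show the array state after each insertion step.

First element 8 is already 'sorted'
Insert 1: shifted 1 elements -> [1, 8, 10, 10]
Insert 10: shifted 0 elements -> [1, 8, 10, 10]
Insert 10: shifted 0 elements -> [1, 8, 10, 10]


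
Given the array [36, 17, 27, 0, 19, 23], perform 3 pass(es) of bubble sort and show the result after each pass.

After pass 1: [17, 27, 0, 19, 23, 36] (5 swaps)
After pass 2: [17, 0, 19, 23, 27, 36] (3 swaps)
After pass 3: [0, 17, 19, 23, 27, 36] (1 swaps)
Total swaps: 9


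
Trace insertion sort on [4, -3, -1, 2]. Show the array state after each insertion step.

First element 4 is already 'sorted'
Insert -3: shifted 1 elements -> [-3, 4, -1, 2]
Insert -1: shifted 1 elements -> [-3, -1, 4, 2]
Insert 2: shifted 1 elements -> [-3, -1, 2, 4]


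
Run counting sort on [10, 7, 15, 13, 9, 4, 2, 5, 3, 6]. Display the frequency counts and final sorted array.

Count array: [0, 0, 1, 1, 1, 1, 1, 1, 0, 1, 1, 0, 0, 1, 0, 1]
(count[i] = number of elements equal to i)
Cumulative count: [0, 0, 1, 2, 3, 4, 5, 6, 6, 7, 8, 8, 8, 9, 9, 10]
Sorted: [2, 3, 4, 5, 6, 7, 9, 10, 13, 15]


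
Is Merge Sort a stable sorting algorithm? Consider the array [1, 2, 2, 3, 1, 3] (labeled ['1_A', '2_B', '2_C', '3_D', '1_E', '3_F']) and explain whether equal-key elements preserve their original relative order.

Trace Merge Sort on the labeled array (the key is the number; the letter only tracks identity):
  Merge [2_B] + [2_C] -> [2_B, 2_C]
  Merge [1_A] + [2_B, 2_C] -> [1_A, 2_B, 2_C]
  Merge [1_E] + [3_F] -> [1_E, 3_F]
  Merge [3_D] + [1_E, 3_F] -> [1_E, 3_D, 3_F]
  Merge [1_A, 2_B, 2_C] + [1_E, 3_D, 3_F] -> [1_A, 1_E, 2_B, 2_C, 3_D, 3_F]
Final order: [1_A, 1_E, 2_B, 2_C, 3_D, 3_F]
Equal keys:
  value 1: originally 1_A, 1_E; after sorting 1_A, 1_E -> order preserved
  value 2: originally 2_B, 2_C; after sorting 2_B, 2_C -> order preserved
  value 3: originally 3_D, 3_F; after sorting 3_D, 3_F -> order preserved
All equal keys kept their original relative order. Merge Sort is stable: when the heads of the two halves are equal the merge takes from the left half first.
Answer: Stable


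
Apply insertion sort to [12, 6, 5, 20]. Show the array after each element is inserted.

First element 12 is already 'sorted'
Insert 6: shifted 1 elements -> [6, 12, 5, 20]
Insert 5: shifted 2 elements -> [5, 6, 12, 20]
Insert 20: shifted 0 elements -> [5, 6, 12, 20]


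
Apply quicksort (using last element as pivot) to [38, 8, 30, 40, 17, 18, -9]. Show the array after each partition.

Partition 1: pivot=-9 at index 0 -> [-9, 8, 30, 40, 17, 18, 38]
Partition 2: pivot=38 at index 5 -> [-9, 8, 30, 17, 18, 38, 40]
Partition 3: pivot=18 at index 3 -> [-9, 8, 17, 18, 30, 38, 40]
Partition 4: pivot=17 at index 2 -> [-9, 8, 17, 18, 30, 38, 40]


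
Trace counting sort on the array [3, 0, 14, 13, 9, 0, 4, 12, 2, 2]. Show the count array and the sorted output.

Count array: [2, 0, 2, 1, 1, 0, 0, 0, 0, 1, 0, 0, 1, 1, 1]
(count[i] = number of elements equal to i)
Cumulative count: [2, 2, 4, 5, 6, 6, 6, 6, 6, 7, 7, 7, 8, 9, 10]
Sorted: [0, 0, 2, 2, 3, 4, 9, 12, 13, 14]


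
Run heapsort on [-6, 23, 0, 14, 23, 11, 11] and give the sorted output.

Build heap: [23, 23, 11, 14, -6, 0, 11]
Extract 23: [23, 14, 11, 11, -6, 0, 23]
Extract 23: [14, 11, 11, 0, -6, 23, 23]
Extract 14: [11, 0, 11, -6, 14, 23, 23]
Extract 11: [11, 0, -6, 11, 14, 23, 23]
Extract 11: [0, -6, 11, 11, 14, 23, 23]
Extract 0: [-6, 0, 11, 11, 14, 23, 23]


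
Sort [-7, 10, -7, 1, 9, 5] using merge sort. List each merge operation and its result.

Divide and conquer:
  Merge [10] + [-7] -> [-7, 10]
  Merge [-7] + [-7, 10] -> [-7, -7, 10]
  Merge [9] + [5] -> [5, 9]
  Merge [1] + [5, 9] -> [1, 5, 9]
  Merge [-7, -7, 10] + [1, 5, 9] -> [-7, -7, 1, 5, 9, 10]


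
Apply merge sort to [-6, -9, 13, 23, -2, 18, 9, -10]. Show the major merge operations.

Divide and conquer:
  Merge [-6] + [-9] -> [-9, -6]
  Merge [13] + [23] -> [13, 23]
  Merge [-9, -6] + [13, 23] -> [-9, -6, 13, 23]
  Merge [-2] + [18] -> [-2, 18]
  Merge [9] + [-10] -> [-10, 9]
  Merge [-2, 18] + [-10, 9] -> [-10, -2, 9, 18]
  Merge [-9, -6, 13, 23] + [-10, -2, 9, 18] -> [-10, -9, -6, -2, 9, 13, 18, 23]


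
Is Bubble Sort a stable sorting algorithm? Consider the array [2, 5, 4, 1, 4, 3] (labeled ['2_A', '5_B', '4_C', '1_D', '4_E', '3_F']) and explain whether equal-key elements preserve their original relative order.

Trace Bubble Sort on the labeled array (the key is the number; the letter only tracks identity):
  After pass 1: [2_A, 4_C, 1_D, 4_E, 3_F, 5_B]
  After pass 2: [2_A, 1_D, 4_C, 3_F, 4_E, 5_B]
  After pass 3: [1_D, 2_A, 3_F, 4_C, 4_E, 5_B]
  After pass 4: [1_D, 2_A, 3_F, 4_C, 4_E, 5_B] (no swaps, done)
Final order: [1_D, 2_A, 3_F, 4_C, 4_E, 5_B]
Equal keys:
  value 4: originally 4_C, 4_E; after sorting 4_C, 4_E -> order preserved
All equal keys kept their original relative order. Bubble Sort is stable: it only swaps adjacent elements when the left one is strictly greater, so equal keys never move past each other.
Answer: Stable


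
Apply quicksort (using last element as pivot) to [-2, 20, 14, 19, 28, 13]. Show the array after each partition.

Partition 1: pivot=13 at index 1 -> [-2, 13, 14, 19, 28, 20]
Partition 2: pivot=20 at index 4 -> [-2, 13, 14, 19, 20, 28]
Partition 3: pivot=19 at index 3 -> [-2, 13, 14, 19, 20, 28]


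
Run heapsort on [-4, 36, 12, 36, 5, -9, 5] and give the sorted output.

Build heap: [36, 36, 12, -4, 5, -9, 5]
Extract 36: [36, 5, 12, -4, 5, -9, 36]
Extract 36: [12, 5, -9, -4, 5, 36, 36]
Extract 12: [5, 5, -9, -4, 12, 36, 36]
Extract 5: [5, -4, -9, 5, 12, 36, 36]
Extract 5: [-4, -9, 5, 5, 12, 36, 36]
Extract -4: [-9, -4, 5, 5, 12, 36, 36]


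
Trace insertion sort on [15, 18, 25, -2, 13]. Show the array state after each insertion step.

First element 15 is already 'sorted'
Insert 18: shifted 0 elements -> [15, 18, 25, -2, 13]
Insert 25: shifted 0 elements -> [15, 18, 25, -2, 13]
Insert -2: shifted 3 elements -> [-2, 15, 18, 25, 13]
Insert 13: shifted 3 elements -> [-2, 13, 15, 18, 25]


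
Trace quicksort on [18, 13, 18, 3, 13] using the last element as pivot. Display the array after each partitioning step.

Partition 1: pivot=13 at index 2 -> [13, 3, 13, 18, 18]
Partition 2: pivot=3 at index 0 -> [3, 13, 13, 18, 18]
Partition 3: pivot=18 at index 4 -> [3, 13, 13, 18, 18]


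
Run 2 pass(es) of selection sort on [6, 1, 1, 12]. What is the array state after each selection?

Pass 1: Select minimum 1 at index 1, swap -> [1, 6, 1, 12]
Pass 2: Select minimum 1 at index 2, swap -> [1, 1, 6, 12]


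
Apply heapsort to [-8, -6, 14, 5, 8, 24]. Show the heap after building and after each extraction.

Build heap: [24, 8, 14, 5, -6, -8]
Extract 24: [14, 8, -8, 5, -6, 24]
Extract 14: [8, 5, -8, -6, 14, 24]
Extract 8: [5, -6, -8, 8, 14, 24]
Extract 5: [-6, -8, 5, 8, 14, 24]
Extract -6: [-8, -6, 5, 8, 14, 24]


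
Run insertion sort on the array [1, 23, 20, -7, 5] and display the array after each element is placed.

First element 1 is already 'sorted'
Insert 23: shifted 0 elements -> [1, 23, 20, -7, 5]
Insert 20: shifted 1 elements -> [1, 20, 23, -7, 5]
Insert -7: shifted 3 elements -> [-7, 1, 20, 23, 5]
Insert 5: shifted 2 elements -> [-7, 1, 5, 20, 23]


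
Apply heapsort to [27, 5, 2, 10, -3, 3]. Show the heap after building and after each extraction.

Build heap: [27, 10, 3, 5, -3, 2]
Extract 27: [10, 5, 3, 2, -3, 27]
Extract 10: [5, 2, 3, -3, 10, 27]
Extract 5: [3, 2, -3, 5, 10, 27]
Extract 3: [2, -3, 3, 5, 10, 27]
Extract 2: [-3, 2, 3, 5, 10, 27]


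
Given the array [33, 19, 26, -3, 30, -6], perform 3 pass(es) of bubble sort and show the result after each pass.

After pass 1: [19, 26, -3, 30, -6, 33] (5 swaps)
After pass 2: [19, -3, 26, -6, 30, 33] (2 swaps)
After pass 3: [-3, 19, -6, 26, 30, 33] (2 swaps)
Total swaps: 9


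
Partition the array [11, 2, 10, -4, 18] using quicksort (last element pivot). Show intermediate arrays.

Partition 1: pivot=18 at index 4 -> [11, 2, 10, -4, 18]
Partition 2: pivot=-4 at index 0 -> [-4, 2, 10, 11, 18]
Partition 3: pivot=11 at index 3 -> [-4, 2, 10, 11, 18]
Partition 4: pivot=10 at index 2 -> [-4, 2, 10, 11, 18]


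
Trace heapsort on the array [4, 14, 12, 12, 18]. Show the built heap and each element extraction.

Build heap: [18, 14, 12, 12, 4]
Extract 18: [14, 12, 12, 4, 18]
Extract 14: [12, 4, 12, 14, 18]
Extract 12: [12, 4, 12, 14, 18]
Extract 12: [4, 12, 12, 14, 18]


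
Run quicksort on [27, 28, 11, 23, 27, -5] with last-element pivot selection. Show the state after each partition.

Partition 1: pivot=-5 at index 0 -> [-5, 28, 11, 23, 27, 27]
Partition 2: pivot=27 at index 4 -> [-5, 11, 23, 27, 27, 28]
Partition 3: pivot=27 at index 3 -> [-5, 11, 23, 27, 27, 28]
Partition 4: pivot=23 at index 2 -> [-5, 11, 23, 27, 27, 28]


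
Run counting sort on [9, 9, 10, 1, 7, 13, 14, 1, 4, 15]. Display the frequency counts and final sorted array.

Count array: [0, 2, 0, 0, 1, 0, 0, 1, 0, 2, 1, 0, 0, 1, 1, 1]
(count[i] = number of elements equal to i)
Cumulative count: [0, 2, 2, 2, 3, 3, 3, 4, 4, 6, 7, 7, 7, 8, 9, 10]
Sorted: [1, 1, 4, 7, 9, 9, 10, 13, 14, 15]


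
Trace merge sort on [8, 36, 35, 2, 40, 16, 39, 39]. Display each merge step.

Divide and conquer:
  Merge [8] + [36] -> [8, 36]
  Merge [35] + [2] -> [2, 35]
  Merge [8, 36] + [2, 35] -> [2, 8, 35, 36]
  Merge [40] + [16] -> [16, 40]
  Merge [39] + [39] -> [39, 39]
  Merge [16, 40] + [39, 39] -> [16, 39, 39, 40]
  Merge [2, 8, 35, 36] + [16, 39, 39, 40] -> [2, 8, 16, 35, 36, 39, 39, 40]


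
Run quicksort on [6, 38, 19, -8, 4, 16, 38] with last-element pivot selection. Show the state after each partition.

Partition 1: pivot=38 at index 6 -> [6, 38, 19, -8, 4, 16, 38]
Partition 2: pivot=16 at index 3 -> [6, -8, 4, 16, 19, 38, 38]
Partition 3: pivot=4 at index 1 -> [-8, 4, 6, 16, 19, 38, 38]
Partition 4: pivot=38 at index 5 -> [-8, 4, 6, 16, 19, 38, 38]


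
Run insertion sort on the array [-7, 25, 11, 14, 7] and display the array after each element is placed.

First element -7 is already 'sorted'
Insert 25: shifted 0 elements -> [-7, 25, 11, 14, 7]
Insert 11: shifted 1 elements -> [-7, 11, 25, 14, 7]
Insert 14: shifted 1 elements -> [-7, 11, 14, 25, 7]
Insert 7: shifted 3 elements -> [-7, 7, 11, 14, 25]


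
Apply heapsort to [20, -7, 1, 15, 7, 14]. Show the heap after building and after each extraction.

Build heap: [20, 15, 14, -7, 7, 1]
Extract 20: [15, 7, 14, -7, 1, 20]
Extract 15: [14, 7, 1, -7, 15, 20]
Extract 14: [7, -7, 1, 14, 15, 20]
Extract 7: [1, -7, 7, 14, 15, 20]
Extract 1: [-7, 1, 7, 14, 15, 20]


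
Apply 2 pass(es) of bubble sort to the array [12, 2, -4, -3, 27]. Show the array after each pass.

After pass 1: [2, -4, -3, 12, 27] (3 swaps)
After pass 2: [-4, -3, 2, 12, 27] (2 swaps)
Total swaps: 5


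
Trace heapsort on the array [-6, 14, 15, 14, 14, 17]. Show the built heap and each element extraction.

Build heap: [17, 14, 15, 14, 14, -6]
Extract 17: [15, 14, -6, 14, 14, 17]
Extract 15: [14, 14, -6, 14, 15, 17]
Extract 14: [14, 14, -6, 14, 15, 17]
Extract 14: [14, -6, 14, 14, 15, 17]
Extract 14: [-6, 14, 14, 14, 15, 17]


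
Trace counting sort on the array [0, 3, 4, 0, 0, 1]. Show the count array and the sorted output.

Count array: [3, 1, 0, 1, 1]
(count[i] = number of elements equal to i)
Cumulative count: [3, 4, 4, 5, 6]
Sorted: [0, 0, 0, 1, 3, 4]


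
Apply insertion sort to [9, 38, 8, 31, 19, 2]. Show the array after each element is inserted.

First element 9 is already 'sorted'
Insert 38: shifted 0 elements -> [9, 38, 8, 31, 19, 2]
Insert 8: shifted 2 elements -> [8, 9, 38, 31, 19, 2]
Insert 31: shifted 1 elements -> [8, 9, 31, 38, 19, 2]
Insert 19: shifted 2 elements -> [8, 9, 19, 31, 38, 2]
Insert 2: shifted 5 elements -> [2, 8, 9, 19, 31, 38]


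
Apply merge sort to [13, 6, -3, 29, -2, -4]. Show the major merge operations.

Divide and conquer:
  Merge [6] + [-3] -> [-3, 6]
  Merge [13] + [-3, 6] -> [-3, 6, 13]
  Merge [-2] + [-4] -> [-4, -2]
  Merge [29] + [-4, -2] -> [-4, -2, 29]
  Merge [-3, 6, 13] + [-4, -2, 29] -> [-4, -3, -2, 6, 13, 29]


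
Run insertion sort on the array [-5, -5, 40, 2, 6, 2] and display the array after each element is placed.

First element -5 is already 'sorted'
Insert -5: shifted 0 elements -> [-5, -5, 40, 2, 6, 2]
Insert 40: shifted 0 elements -> [-5, -5, 40, 2, 6, 2]
Insert 2: shifted 1 elements -> [-5, -5, 2, 40, 6, 2]
Insert 6: shifted 1 elements -> [-5, -5, 2, 6, 40, 2]
Insert 2: shifted 2 elements -> [-5, -5, 2, 2, 6, 40]


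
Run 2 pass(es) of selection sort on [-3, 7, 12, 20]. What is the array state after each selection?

Pass 1: Select minimum -3 at index 0, swap -> [-3, 7, 12, 20]
Pass 2: Select minimum 7 at index 1, swap -> [-3, 7, 12, 20]


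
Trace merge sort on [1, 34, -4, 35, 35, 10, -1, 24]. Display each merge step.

Divide and conquer:
  Merge [1] + [34] -> [1, 34]
  Merge [-4] + [35] -> [-4, 35]
  Merge [1, 34] + [-4, 35] -> [-4, 1, 34, 35]
  Merge [35] + [10] -> [10, 35]
  Merge [-1] + [24] -> [-1, 24]
  Merge [10, 35] + [-1, 24] -> [-1, 10, 24, 35]
  Merge [-4, 1, 34, 35] + [-1, 10, 24, 35] -> [-4, -1, 1, 10, 24, 34, 35, 35]


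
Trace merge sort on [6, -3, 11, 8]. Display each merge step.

Divide and conquer:
  Merge [6] + [-3] -> [-3, 6]
  Merge [11] + [8] -> [8, 11]
  Merge [-3, 6] + [8, 11] -> [-3, 6, 8, 11]


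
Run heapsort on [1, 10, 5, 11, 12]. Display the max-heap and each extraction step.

Build heap: [12, 11, 5, 1, 10]
Extract 12: [11, 10, 5, 1, 12]
Extract 11: [10, 1, 5, 11, 12]
Extract 10: [5, 1, 10, 11, 12]
Extract 5: [1, 5, 10, 11, 12]


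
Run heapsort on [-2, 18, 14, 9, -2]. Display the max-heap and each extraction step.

Build heap: [18, 9, 14, -2, -2]
Extract 18: [14, 9, -2, -2, 18]
Extract 14: [9, -2, -2, 14, 18]
Extract 9: [-2, -2, 9, 14, 18]
Extract -2: [-2, -2, 9, 14, 18]


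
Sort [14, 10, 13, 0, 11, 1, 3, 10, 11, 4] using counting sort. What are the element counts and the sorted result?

Count array: [1, 1, 0, 1, 1, 0, 0, 0, 0, 0, 2, 2, 0, 1, 1]
(count[i] = number of elements equal to i)
Cumulative count: [1, 2, 2, 3, 4, 4, 4, 4, 4, 4, 6, 8, 8, 9, 10]
Sorted: [0, 1, 3, 4, 10, 10, 11, 11, 13, 14]


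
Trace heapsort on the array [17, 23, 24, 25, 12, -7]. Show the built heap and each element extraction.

Build heap: [25, 23, 24, 17, 12, -7]
Extract 25: [24, 23, -7, 17, 12, 25]
Extract 24: [23, 17, -7, 12, 24, 25]
Extract 23: [17, 12, -7, 23, 24, 25]
Extract 17: [12, -7, 17, 23, 24, 25]
Extract 12: [-7, 12, 17, 23, 24, 25]


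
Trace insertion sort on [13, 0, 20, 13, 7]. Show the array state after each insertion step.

First element 13 is already 'sorted'
Insert 0: shifted 1 elements -> [0, 13, 20, 13, 7]
Insert 20: shifted 0 elements -> [0, 13, 20, 13, 7]
Insert 13: shifted 1 elements -> [0, 13, 13, 20, 7]
Insert 7: shifted 3 elements -> [0, 7, 13, 13, 20]


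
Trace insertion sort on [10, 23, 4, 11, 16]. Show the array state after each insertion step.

First element 10 is already 'sorted'
Insert 23: shifted 0 elements -> [10, 23, 4, 11, 16]
Insert 4: shifted 2 elements -> [4, 10, 23, 11, 16]
Insert 11: shifted 1 elements -> [4, 10, 11, 23, 16]
Insert 16: shifted 1 elements -> [4, 10, 11, 16, 23]


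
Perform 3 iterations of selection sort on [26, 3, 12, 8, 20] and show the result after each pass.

Pass 1: Select minimum 3 at index 1, swap -> [3, 26, 12, 8, 20]
Pass 2: Select minimum 8 at index 3, swap -> [3, 8, 12, 26, 20]
Pass 3: Select minimum 12 at index 2, swap -> [3, 8, 12, 26, 20]


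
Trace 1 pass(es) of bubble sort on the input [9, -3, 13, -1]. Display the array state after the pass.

After pass 1: [-3, 9, -1, 13] (2 swaps)
Total swaps: 2


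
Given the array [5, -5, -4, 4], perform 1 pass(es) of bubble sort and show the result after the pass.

After pass 1: [-5, -4, 4, 5] (3 swaps)
Total swaps: 3


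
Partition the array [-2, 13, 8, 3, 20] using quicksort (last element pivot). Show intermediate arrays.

Partition 1: pivot=20 at index 4 -> [-2, 13, 8, 3, 20]
Partition 2: pivot=3 at index 1 -> [-2, 3, 8, 13, 20]
Partition 3: pivot=13 at index 3 -> [-2, 3, 8, 13, 20]


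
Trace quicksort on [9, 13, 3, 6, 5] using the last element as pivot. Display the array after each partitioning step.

Partition 1: pivot=5 at index 1 -> [3, 5, 9, 6, 13]
Partition 2: pivot=13 at index 4 -> [3, 5, 9, 6, 13]
Partition 3: pivot=6 at index 2 -> [3, 5, 6, 9, 13]


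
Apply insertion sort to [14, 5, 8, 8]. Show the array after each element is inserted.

First element 14 is already 'sorted'
Insert 5: shifted 1 elements -> [5, 14, 8, 8]
Insert 8: shifted 1 elements -> [5, 8, 14, 8]
Insert 8: shifted 1 elements -> [5, 8, 8, 14]


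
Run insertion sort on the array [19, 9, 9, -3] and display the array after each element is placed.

First element 19 is already 'sorted'
Insert 9: shifted 1 elements -> [9, 19, 9, -3]
Insert 9: shifted 1 elements -> [9, 9, 19, -3]
Insert -3: shifted 3 elements -> [-3, 9, 9, 19]


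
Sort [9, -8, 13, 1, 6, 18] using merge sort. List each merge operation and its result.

Divide and conquer:
  Merge [-8] + [13] -> [-8, 13]
  Merge [9] + [-8, 13] -> [-8, 9, 13]
  Merge [6] + [18] -> [6, 18]
  Merge [1] + [6, 18] -> [1, 6, 18]
  Merge [-8, 9, 13] + [1, 6, 18] -> [-8, 1, 6, 9, 13, 18]


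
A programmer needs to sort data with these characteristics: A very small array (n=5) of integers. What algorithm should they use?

Best choice: Insertion sort
Reason: For tiny inputs the O(n^2) overhead is negligible and insertion sort has minimal constant factors


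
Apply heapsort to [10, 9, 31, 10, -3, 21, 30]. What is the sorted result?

Build heap: [31, 10, 30, 9, -3, 21, 10]
Extract 31: [30, 10, 21, 9, -3, 10, 31]
Extract 30: [21, 10, 10, 9, -3, 30, 31]
Extract 21: [10, 9, 10, -3, 21, 30, 31]
Extract 10: [10, 9, -3, 10, 21, 30, 31]
Extract 10: [9, -3, 10, 10, 21, 30, 31]
Extract 9: [-3, 9, 10, 10, 21, 30, 31]


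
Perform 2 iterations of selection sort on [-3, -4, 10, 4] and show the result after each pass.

Pass 1: Select minimum -4 at index 1, swap -> [-4, -3, 10, 4]
Pass 2: Select minimum -3 at index 1, swap -> [-4, -3, 10, 4]


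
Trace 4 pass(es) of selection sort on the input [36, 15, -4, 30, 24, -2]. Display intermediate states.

Pass 1: Select minimum -4 at index 2, swap -> [-4, 15, 36, 30, 24, -2]
Pass 2: Select minimum -2 at index 5, swap -> [-4, -2, 36, 30, 24, 15]
Pass 3: Select minimum 15 at index 5, swap -> [-4, -2, 15, 30, 24, 36]
Pass 4: Select minimum 24 at index 4, swap -> [-4, -2, 15, 24, 30, 36]


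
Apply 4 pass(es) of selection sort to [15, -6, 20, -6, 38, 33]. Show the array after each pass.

Pass 1: Select minimum -6 at index 1, swap -> [-6, 15, 20, -6, 38, 33]
Pass 2: Select minimum -6 at index 3, swap -> [-6, -6, 20, 15, 38, 33]
Pass 3: Select minimum 15 at index 3, swap -> [-6, -6, 15, 20, 38, 33]
Pass 4: Select minimum 20 at index 3, swap -> [-6, -6, 15, 20, 38, 33]


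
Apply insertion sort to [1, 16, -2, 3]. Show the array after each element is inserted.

First element 1 is already 'sorted'
Insert 16: shifted 0 elements -> [1, 16, -2, 3]
Insert -2: shifted 2 elements -> [-2, 1, 16, 3]
Insert 3: shifted 1 elements -> [-2, 1, 3, 16]


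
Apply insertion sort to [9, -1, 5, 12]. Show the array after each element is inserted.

First element 9 is already 'sorted'
Insert -1: shifted 1 elements -> [-1, 9, 5, 12]
Insert 5: shifted 1 elements -> [-1, 5, 9, 12]
Insert 12: shifted 0 elements -> [-1, 5, 9, 12]


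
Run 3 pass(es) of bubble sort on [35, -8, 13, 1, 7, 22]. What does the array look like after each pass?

After pass 1: [-8, 13, 1, 7, 22, 35] (5 swaps)
After pass 2: [-8, 1, 7, 13, 22, 35] (2 swaps)
After pass 3: [-8, 1, 7, 13, 22, 35] (0 swaps)
Total swaps: 7


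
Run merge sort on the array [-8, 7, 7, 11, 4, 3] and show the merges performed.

Divide and conquer:
  Merge [7] + [7] -> [7, 7]
  Merge [-8] + [7, 7] -> [-8, 7, 7]
  Merge [4] + [3] -> [3, 4]
  Merge [11] + [3, 4] -> [3, 4, 11]
  Merge [-8, 7, 7] + [3, 4, 11] -> [-8, 3, 4, 7, 7, 11]


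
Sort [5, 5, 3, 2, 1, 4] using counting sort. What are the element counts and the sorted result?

Count array: [0, 1, 1, 1, 1, 2]
(count[i] = number of elements equal to i)
Cumulative count: [0, 1, 2, 3, 4, 6]
Sorted: [1, 2, 3, 4, 5, 5]


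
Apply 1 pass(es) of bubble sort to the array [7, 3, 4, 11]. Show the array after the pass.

After pass 1: [3, 4, 7, 11] (2 swaps)
Total swaps: 2


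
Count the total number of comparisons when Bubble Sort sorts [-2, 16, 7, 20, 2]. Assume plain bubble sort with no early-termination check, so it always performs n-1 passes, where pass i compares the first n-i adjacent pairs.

Pass 1: compare adjacent pairs (0,1)..(3,4) = 4 comparison(s), 2 swap(s) -> [-2, 7, 16, 2, 20]
Pass 2: compare adjacent pairs (0,1)..(2,3) = 3 comparison(s), 1 swap(s) -> [-2, 7, 2, 16, 20]
Pass 3: compare adjacent pairs (0,1)..(1,2) = 2 comparison(s), 1 swap(s) -> [-2, 2, 7, 16, 20]
Pass 4: compare adjacent pairs (0,1)..(0,1) = 1 comparison(s), 0 swap(s) -> [-2, 2, 7, 16, 20]
Total comparisons: 4 + 3 + 2 + 1 = 10


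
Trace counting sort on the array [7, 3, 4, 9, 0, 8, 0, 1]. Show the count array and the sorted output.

Count array: [2, 1, 0, 1, 1, 0, 0, 1, 1, 1]
(count[i] = number of elements equal to i)
Cumulative count: [2, 3, 3, 4, 5, 5, 5, 6, 7, 8]
Sorted: [0, 0, 1, 3, 4, 7, 8, 9]


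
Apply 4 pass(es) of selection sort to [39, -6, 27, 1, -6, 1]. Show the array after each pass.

Pass 1: Select minimum -6 at index 1, swap -> [-6, 39, 27, 1, -6, 1]
Pass 2: Select minimum -6 at index 4, swap -> [-6, -6, 27, 1, 39, 1]
Pass 3: Select minimum 1 at index 3, swap -> [-6, -6, 1, 27, 39, 1]
Pass 4: Select minimum 1 at index 5, swap -> [-6, -6, 1, 1, 39, 27]


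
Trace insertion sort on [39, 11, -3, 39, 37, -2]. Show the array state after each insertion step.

First element 39 is already 'sorted'
Insert 11: shifted 1 elements -> [11, 39, -3, 39, 37, -2]
Insert -3: shifted 2 elements -> [-3, 11, 39, 39, 37, -2]
Insert 39: shifted 0 elements -> [-3, 11, 39, 39, 37, -2]
Insert 37: shifted 2 elements -> [-3, 11, 37, 39, 39, -2]
Insert -2: shifted 4 elements -> [-3, -2, 11, 37, 39, 39]


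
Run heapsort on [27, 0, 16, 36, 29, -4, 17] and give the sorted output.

Build heap: [36, 29, 17, 0, 27, -4, 16]
Extract 36: [29, 27, 17, 0, 16, -4, 36]
Extract 29: [27, 16, 17, 0, -4, 29, 36]
Extract 27: [17, 16, -4, 0, 27, 29, 36]
Extract 17: [16, 0, -4, 17, 27, 29, 36]
Extract 16: [0, -4, 16, 17, 27, 29, 36]
Extract 0: [-4, 0, 16, 17, 27, 29, 36]


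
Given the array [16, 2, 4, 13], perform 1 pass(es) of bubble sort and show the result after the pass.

After pass 1: [2, 4, 13, 16] (3 swaps)
Total swaps: 3


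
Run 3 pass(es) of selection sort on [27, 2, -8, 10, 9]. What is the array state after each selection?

Pass 1: Select minimum -8 at index 2, swap -> [-8, 2, 27, 10, 9]
Pass 2: Select minimum 2 at index 1, swap -> [-8, 2, 27, 10, 9]
Pass 3: Select minimum 9 at index 4, swap -> [-8, 2, 9, 10, 27]


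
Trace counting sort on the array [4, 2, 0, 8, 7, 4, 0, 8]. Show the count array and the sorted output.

Count array: [2, 0, 1, 0, 2, 0, 0, 1, 2]
(count[i] = number of elements equal to i)
Cumulative count: [2, 2, 3, 3, 5, 5, 5, 6, 8]
Sorted: [0, 0, 2, 4, 4, 7, 8, 8]


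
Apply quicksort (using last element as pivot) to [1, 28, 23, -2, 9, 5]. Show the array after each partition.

Partition 1: pivot=5 at index 2 -> [1, -2, 5, 28, 9, 23]
Partition 2: pivot=-2 at index 0 -> [-2, 1, 5, 28, 9, 23]
Partition 3: pivot=23 at index 4 -> [-2, 1, 5, 9, 23, 28]


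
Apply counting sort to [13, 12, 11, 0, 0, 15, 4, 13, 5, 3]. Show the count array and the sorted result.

Count array: [2, 0, 0, 1, 1, 1, 0, 0, 0, 0, 0, 1, 1, 2, 0, 1]
(count[i] = number of elements equal to i)
Cumulative count: [2, 2, 2, 3, 4, 5, 5, 5, 5, 5, 5, 6, 7, 9, 9, 10]
Sorted: [0, 0, 3, 4, 5, 11, 12, 13, 13, 15]


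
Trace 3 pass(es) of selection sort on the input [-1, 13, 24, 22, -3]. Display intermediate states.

Pass 1: Select minimum -3 at index 4, swap -> [-3, 13, 24, 22, -1]
Pass 2: Select minimum -1 at index 4, swap -> [-3, -1, 24, 22, 13]
Pass 3: Select minimum 13 at index 4, swap -> [-3, -1, 13, 22, 24]


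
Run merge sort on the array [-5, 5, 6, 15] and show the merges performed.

Divide and conquer:
  Merge [-5] + [5] -> [-5, 5]
  Merge [6] + [15] -> [6, 15]
  Merge [-5, 5] + [6, 15] -> [-5, 5, 6, 15]


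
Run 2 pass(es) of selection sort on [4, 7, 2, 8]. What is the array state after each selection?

Pass 1: Select minimum 2 at index 2, swap -> [2, 7, 4, 8]
Pass 2: Select minimum 4 at index 2, swap -> [2, 4, 7, 8]


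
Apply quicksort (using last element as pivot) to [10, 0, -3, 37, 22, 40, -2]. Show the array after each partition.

Partition 1: pivot=-2 at index 1 -> [-3, -2, 10, 37, 22, 40, 0]
Partition 2: pivot=0 at index 2 -> [-3, -2, 0, 37, 22, 40, 10]
Partition 3: pivot=10 at index 3 -> [-3, -2, 0, 10, 22, 40, 37]
Partition 4: pivot=37 at index 5 -> [-3, -2, 0, 10, 22, 37, 40]


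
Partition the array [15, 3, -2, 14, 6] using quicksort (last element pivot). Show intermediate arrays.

Partition 1: pivot=6 at index 2 -> [3, -2, 6, 14, 15]
Partition 2: pivot=-2 at index 0 -> [-2, 3, 6, 14, 15]
Partition 3: pivot=15 at index 4 -> [-2, 3, 6, 14, 15]


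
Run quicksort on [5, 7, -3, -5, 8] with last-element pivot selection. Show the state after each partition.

Partition 1: pivot=8 at index 4 -> [5, 7, -3, -5, 8]
Partition 2: pivot=-5 at index 0 -> [-5, 7, -3, 5, 8]
Partition 3: pivot=5 at index 2 -> [-5, -3, 5, 7, 8]


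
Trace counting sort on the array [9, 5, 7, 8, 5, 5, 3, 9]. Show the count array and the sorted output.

Count array: [0, 0, 0, 1, 0, 3, 0, 1, 1, 2]
(count[i] = number of elements equal to i)
Cumulative count: [0, 0, 0, 1, 1, 4, 4, 5, 6, 8]
Sorted: [3, 5, 5, 5, 7, 8, 9, 9]


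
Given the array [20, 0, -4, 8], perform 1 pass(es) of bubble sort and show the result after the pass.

After pass 1: [0, -4, 8, 20] (3 swaps)
Total swaps: 3


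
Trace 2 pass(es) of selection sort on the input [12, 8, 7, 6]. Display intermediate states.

Pass 1: Select minimum 6 at index 3, swap -> [6, 8, 7, 12]
Pass 2: Select minimum 7 at index 2, swap -> [6, 7, 8, 12]


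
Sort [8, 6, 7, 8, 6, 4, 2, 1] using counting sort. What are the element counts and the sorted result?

Count array: [0, 1, 1, 0, 1, 0, 2, 1, 2]
(count[i] = number of elements equal to i)
Cumulative count: [0, 1, 2, 2, 3, 3, 5, 6, 8]
Sorted: [1, 2, 4, 6, 6, 7, 8, 8]


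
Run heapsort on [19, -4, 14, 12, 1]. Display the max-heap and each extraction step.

Build heap: [19, 12, 14, -4, 1]
Extract 19: [14, 12, 1, -4, 19]
Extract 14: [12, -4, 1, 14, 19]
Extract 12: [1, -4, 12, 14, 19]
Extract 1: [-4, 1, 12, 14, 19]


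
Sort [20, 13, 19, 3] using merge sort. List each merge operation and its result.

Divide and conquer:
  Merge [20] + [13] -> [13, 20]
  Merge [19] + [3] -> [3, 19]
  Merge [13, 20] + [3, 19] -> [3, 13, 19, 20]


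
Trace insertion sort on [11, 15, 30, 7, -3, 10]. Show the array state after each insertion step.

First element 11 is already 'sorted'
Insert 15: shifted 0 elements -> [11, 15, 30, 7, -3, 10]
Insert 30: shifted 0 elements -> [11, 15, 30, 7, -3, 10]
Insert 7: shifted 3 elements -> [7, 11, 15, 30, -3, 10]
Insert -3: shifted 4 elements -> [-3, 7, 11, 15, 30, 10]
Insert 10: shifted 3 elements -> [-3, 7, 10, 11, 15, 30]


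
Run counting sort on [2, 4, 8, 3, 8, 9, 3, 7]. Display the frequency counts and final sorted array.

Count array: [0, 0, 1, 2, 1, 0, 0, 1, 2, 1]
(count[i] = number of elements equal to i)
Cumulative count: [0, 0, 1, 3, 4, 4, 4, 5, 7, 8]
Sorted: [2, 3, 3, 4, 7, 8, 8, 9]


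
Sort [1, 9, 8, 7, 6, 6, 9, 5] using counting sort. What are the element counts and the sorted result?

Count array: [0, 1, 0, 0, 0, 1, 2, 1, 1, 2]
(count[i] = number of elements equal to i)
Cumulative count: [0, 1, 1, 1, 1, 2, 4, 5, 6, 8]
Sorted: [1, 5, 6, 6, 7, 8, 9, 9]


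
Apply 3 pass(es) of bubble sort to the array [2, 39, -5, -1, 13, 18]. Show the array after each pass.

After pass 1: [2, -5, -1, 13, 18, 39] (4 swaps)
After pass 2: [-5, -1, 2, 13, 18, 39] (2 swaps)
After pass 3: [-5, -1, 2, 13, 18, 39] (0 swaps)
Total swaps: 6


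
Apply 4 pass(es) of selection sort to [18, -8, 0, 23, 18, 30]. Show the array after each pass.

Pass 1: Select minimum -8 at index 1, swap -> [-8, 18, 0, 23, 18, 30]
Pass 2: Select minimum 0 at index 2, swap -> [-8, 0, 18, 23, 18, 30]
Pass 3: Select minimum 18 at index 2, swap -> [-8, 0, 18, 23, 18, 30]
Pass 4: Select minimum 18 at index 4, swap -> [-8, 0, 18, 18, 23, 30]


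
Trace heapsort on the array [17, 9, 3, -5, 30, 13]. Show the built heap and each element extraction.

Build heap: [30, 17, 13, -5, 9, 3]
Extract 30: [17, 9, 13, -5, 3, 30]
Extract 17: [13, 9, 3, -5, 17, 30]
Extract 13: [9, -5, 3, 13, 17, 30]
Extract 9: [3, -5, 9, 13, 17, 30]
Extract 3: [-5, 3, 9, 13, 17, 30]
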